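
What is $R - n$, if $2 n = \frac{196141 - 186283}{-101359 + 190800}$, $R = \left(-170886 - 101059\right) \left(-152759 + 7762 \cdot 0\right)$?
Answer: $\frac{3715562159088526}{89441} \approx 4.1542 \cdot 10^{10}$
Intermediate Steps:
$R = 41542046255$ ($R = - 271945 \left(-152759 + 0\right) = \left(-271945\right) \left(-152759\right) = 41542046255$)
$n = \frac{4929}{89441}$ ($n = \frac{\left(196141 - 186283\right) \frac{1}{-101359 + 190800}}{2} = \frac{9858 \cdot \frac{1}{89441}}{2} = \frac{1}{2} \cdot \frac{9858}{89441} = \frac{4929}{89441} \approx 0.055109$)
$R - n = 41542046255 - \frac{4929}{89441} = \frac{3715562159088526}{89441}$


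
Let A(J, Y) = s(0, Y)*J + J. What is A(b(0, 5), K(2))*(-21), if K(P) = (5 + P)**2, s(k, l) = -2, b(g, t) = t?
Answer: 105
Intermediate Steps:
A(J, Y) = -J (A(J, Y) = -2*J + J = -J)
A(b(0, 5), K(2))*(-21) = -1*5*(-21) = -5*(-21) = 105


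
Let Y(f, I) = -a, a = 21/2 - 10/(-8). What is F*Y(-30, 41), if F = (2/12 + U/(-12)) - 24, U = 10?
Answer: 1739/6 ≈ 289.83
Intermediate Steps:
a = 47/4 (a = 21*(1/2) - 10*(-1/8) = 21/2 + 5/4 = 47/4 ≈ 11.750)
Y(f, I) = -47/4 (Y(f, I) = -1*47/4 = -47/4)
F = -74/3 (F = (2/12 + 10/(-12)) - 24 = (2*(1/12) + 10*(-1/12)) - 24 = (1/6 - 5/6) - 24 = -2/3 - 24 = -74/3 ≈ -24.667)
F*Y(-30, 41) = -74/3*(-47/4) = 1739/6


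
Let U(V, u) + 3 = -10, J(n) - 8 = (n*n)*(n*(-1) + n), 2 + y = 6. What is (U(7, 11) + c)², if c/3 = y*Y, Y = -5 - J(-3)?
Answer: 28561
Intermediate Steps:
y = 4 (y = -2 + 6 = 4)
J(n) = 8 (J(n) = 8 + (n*n)*(n*(-1) + n) = 8 + n²*(-n + n) = 8 + n²*0 = 8 + 0 = 8)
Y = -13 (Y = -5 - 1*8 = -5 - 8 = -13)
U(V, u) = -13 (U(V, u) = -3 - 10 = -13)
c = -156 (c = 3*(4*(-13)) = 3*(-52) = -156)
(U(7, 11) + c)² = (-13 - 156)² = (-169)² = 28561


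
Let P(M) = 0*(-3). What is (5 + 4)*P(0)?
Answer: 0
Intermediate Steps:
P(M) = 0
(5 + 4)*P(0) = (5 + 4)*0 = 9*0 = 0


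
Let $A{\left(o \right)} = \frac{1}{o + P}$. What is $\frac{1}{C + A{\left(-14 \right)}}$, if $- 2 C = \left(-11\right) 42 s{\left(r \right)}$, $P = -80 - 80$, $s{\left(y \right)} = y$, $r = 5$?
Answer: $\frac{174}{200969} \approx 0.0008658$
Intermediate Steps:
$P = -160$ ($P = -80 - 80 = -160$)
$A{\left(o \right)} = \frac{1}{-160 + o}$ ($A{\left(o \right)} = \frac{1}{o - 160} = \frac{1}{-160 + o}$)
$C = 1155$ ($C = - \frac{\left(-11\right) 42 \cdot 5}{2} = - \frac{\left(-462\right) 5}{2} = \left(- \frac{1}{2}\right) \left(-2310\right) = 1155$)
$\frac{1}{C + A{\left(-14 \right)}} = \frac{1}{1155 + \frac{1}{-160 - 14}} = \frac{1}{1155 + \frac{1}{-174}} = \frac{1}{1155 - \frac{1}{174}} = \frac{1}{\frac{200969}{174}} = \frac{174}{200969}$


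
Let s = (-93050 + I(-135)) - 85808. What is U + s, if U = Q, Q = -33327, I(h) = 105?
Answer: -212080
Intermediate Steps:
U = -33327
s = -178753 (s = (-93050 + 105) - 85808 = -92945 - 85808 = -178753)
U + s = -33327 - 178753 = -212080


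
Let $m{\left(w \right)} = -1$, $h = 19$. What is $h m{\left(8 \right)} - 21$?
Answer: $-40$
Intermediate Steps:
$h m{\left(8 \right)} - 21 = 19 \left(-1\right) - 21 = -19 - 21 = -40$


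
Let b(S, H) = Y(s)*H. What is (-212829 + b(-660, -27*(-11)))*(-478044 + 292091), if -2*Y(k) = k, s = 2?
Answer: 39631419078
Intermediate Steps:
Y(k) = -k/2
b(S, H) = -H (b(S, H) = (-½*2)*H = -H)
(-212829 + b(-660, -27*(-11)))*(-478044 + 292091) = (-212829 - (-27)*(-11))*(-478044 + 292091) = (-212829 - 1*297)*(-185953) = (-212829 - 297)*(-185953) = -213126*(-185953) = 39631419078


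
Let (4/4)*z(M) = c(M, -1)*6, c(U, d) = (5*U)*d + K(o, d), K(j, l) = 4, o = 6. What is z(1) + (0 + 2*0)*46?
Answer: -6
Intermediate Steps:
c(U, d) = 4 + 5*U*d (c(U, d) = (5*U)*d + 4 = 5*U*d + 4 = 4 + 5*U*d)
z(M) = 24 - 30*M (z(M) = (4 + 5*M*(-1))*6 = (4 - 5*M)*6 = 24 - 30*M)
z(1) + (0 + 2*0)*46 = (24 - 30*1) + (0 + 2*0)*46 = (24 - 30) + (0 + 0)*46 = -6 + 0*46 = -6 + 0 = -6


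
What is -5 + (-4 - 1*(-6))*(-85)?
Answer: -175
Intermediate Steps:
-5 + (-4 - 1*(-6))*(-85) = -5 + (-4 + 6)*(-85) = -5 + 2*(-85) = -5 - 170 = -175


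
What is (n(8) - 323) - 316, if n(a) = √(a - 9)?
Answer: -639 + I ≈ -639.0 + 1.0*I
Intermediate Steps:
n(a) = √(-9 + a)
(n(8) - 323) - 316 = (√(-9 + 8) - 323) - 316 = (√(-1) - 323) - 316 = (I - 323) - 316 = (-323 + I) - 316 = -639 + I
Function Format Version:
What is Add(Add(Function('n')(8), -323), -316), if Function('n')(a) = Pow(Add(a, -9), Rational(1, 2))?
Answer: Add(-639, I) ≈ Add(-639.00, Mul(1.0000, I))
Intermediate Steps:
Function('n')(a) = Pow(Add(-9, a), Rational(1, 2))
Add(Add(Function('n')(8), -323), -316) = Add(Add(Pow(Add(-9, 8), Rational(1, 2)), -323), -316) = Add(Add(Pow(-1, Rational(1, 2)), -323), -316) = Add(Add(I, -323), -316) = Add(Add(-323, I), -316) = Add(-639, I)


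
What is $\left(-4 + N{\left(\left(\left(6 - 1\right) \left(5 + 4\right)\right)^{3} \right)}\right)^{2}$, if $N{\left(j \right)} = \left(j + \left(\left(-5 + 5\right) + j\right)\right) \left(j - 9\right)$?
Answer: $275755615771033872016$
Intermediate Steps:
$N{\left(j \right)} = 2 j \left(-9 + j\right)$ ($N{\left(j \right)} = \left(j + \left(0 + j\right)\right) \left(-9 + j\right) = \left(j + j\right) \left(-9 + j\right) = 2 j \left(-9 + j\right)$)
$\left(-4 + N{\left(\left(\left(6 - 1\right) \left(5 + 4\right)\right)^{3} \right)}\right)^{2} = \left(-4 + 2 \left(\left(6 - 1\right) \left(5 + 4\right)\right)^{3} \left(-9 + \left(\left(6 - 1\right) \left(5 + 4\right)\right)^{3}\right)\right)^{2} = \left(-4 + 2 \left(5 \cdot 9\right)^{3} \left(-9 + \left(5 \cdot 9\right)^{3}\right)\right)^{2} = \left(-4 + 2 \cdot 45^{3} \left(-9 + 45^{3}\right)\right)^{2} = \left(-4 + 2 \cdot 91125 \left(-9 + 91125\right)\right)^{2} = \left(-4 + 2 \cdot 91125 \cdot 91116\right)^{2} = \left(-4 + 16605891000\right)^{2} = 16605890996^{2} = 275755615771033872016$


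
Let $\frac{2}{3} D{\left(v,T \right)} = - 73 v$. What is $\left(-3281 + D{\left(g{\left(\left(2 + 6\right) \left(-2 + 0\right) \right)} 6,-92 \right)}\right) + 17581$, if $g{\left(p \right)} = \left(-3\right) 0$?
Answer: $14300$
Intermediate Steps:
$g{\left(p \right)} = 0$
$D{\left(v,T \right)} = - \frac{219 v}{2}$ ($D{\left(v,T \right)} = \frac{3 \left(- 73 v\right)}{2} = - \frac{219 v}{2}$)
$\left(-3281 + D{\left(g{\left(\left(2 + 6\right) \left(-2 + 0\right) \right)} 6,-92 \right)}\right) + 17581 = \left(-3281 - \frac{219 \cdot 0 \cdot 6}{2}\right) + 17581 = \left(-3281 - 0\right) + 17581 = \left(-3281 + 0\right) + 17581 = -3281 + 17581 = 14300$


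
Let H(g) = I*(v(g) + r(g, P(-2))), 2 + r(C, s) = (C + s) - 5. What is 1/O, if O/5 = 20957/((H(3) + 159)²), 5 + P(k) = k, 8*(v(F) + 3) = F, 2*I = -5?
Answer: 9541921/26824960 ≈ 0.35571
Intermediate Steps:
I = -5/2 (I = (½)*(-5) = -5/2 ≈ -2.5000)
v(F) = -3 + F/8
P(k) = -5 + k
r(C, s) = -7 + C + s (r(C, s) = -2 + ((C + s) - 5) = -2 + (-5 + C + s) = -7 + C + s)
H(g) = 85/2 - 45*g/16 (H(g) = -5*((-3 + g/8) + (-7 + g + (-5 - 2)))/2 = -5*((-3 + g/8) + (-7 + g - 7))/2 = -5*((-3 + g/8) + (-14 + g))/2 = -5*(-17 + 9*g/8)/2 = 85/2 - 45*g/16)
O = 26824960/9541921 (O = 5*(20957/(((85/2 - 45/16*3) + 159)²)) = 5*(20957/(((85/2 - 135/16) + 159)²)) = 5*(20957/((545/16 + 159)²)) = 5*(20957/((3089/16)²)) = 5*(20957/(9541921/256)) = 5*(20957*(256/9541921)) = 5*(5364992/9541921) = 26824960/9541921 ≈ 2.8113)
1/O = 1/(26824960/9541921) = 9541921/26824960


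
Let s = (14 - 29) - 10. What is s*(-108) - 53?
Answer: 2647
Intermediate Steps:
s = -25 (s = -15 - 10 = -25)
s*(-108) - 53 = -25*(-108) - 53 = 2700 - 53 = 2647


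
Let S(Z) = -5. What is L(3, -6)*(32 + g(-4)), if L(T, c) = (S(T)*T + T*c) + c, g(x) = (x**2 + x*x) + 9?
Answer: -2847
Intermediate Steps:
g(x) = 9 + 2*x**2 (g(x) = (x**2 + x**2) + 9 = 2*x**2 + 9 = 9 + 2*x**2)
L(T, c) = c - 5*T + T*c (L(T, c) = (-5*T + T*c) + c = c - 5*T + T*c)
L(3, -6)*(32 + g(-4)) = (-6 - 5*3 + 3*(-6))*(32 + (9 + 2*(-4)**2)) = (-6 - 15 - 18)*(32 + (9 + 2*16)) = -39*(32 + (9 + 32)) = -39*(32 + 41) = -39*73 = -2847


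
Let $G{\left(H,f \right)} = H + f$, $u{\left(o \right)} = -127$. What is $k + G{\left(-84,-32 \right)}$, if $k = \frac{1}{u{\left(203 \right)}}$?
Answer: $- \frac{14733}{127} \approx -116.01$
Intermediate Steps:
$k = - \frac{1}{127}$ ($k = \frac{1}{-127} = - \frac{1}{127} \approx -0.007874$)
$k + G{\left(-84,-32 \right)} = - \frac{1}{127} - 116 = - \frac{14733}{127}$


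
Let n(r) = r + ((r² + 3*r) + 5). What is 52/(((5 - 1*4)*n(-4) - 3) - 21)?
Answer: -52/19 ≈ -2.7368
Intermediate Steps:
n(r) = 5 + r² + 4*r (n(r) = r + (5 + r² + 3*r) = 5 + r² + 4*r)
52/(((5 - 1*4)*n(-4) - 3) - 21) = 52/(((5 - 1*4)*(5 + (-4)² + 4*(-4)) - 3) - 21) = 52/(((5 - 4)*(5 + 16 - 16) - 3) - 21) = 52/((1*5 - 3) - 21) = 52/((5 - 3) - 21) = 52/(2 - 21) = 52/(-19) = 52*(-1/19) = -52/19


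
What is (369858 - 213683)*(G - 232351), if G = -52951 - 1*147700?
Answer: -67624087350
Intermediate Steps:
G = -200651 (G = -52951 - 147700 = -200651)
(369858 - 213683)*(G - 232351) = (369858 - 213683)*(-200651 - 232351) = 156175*(-433002) = -67624087350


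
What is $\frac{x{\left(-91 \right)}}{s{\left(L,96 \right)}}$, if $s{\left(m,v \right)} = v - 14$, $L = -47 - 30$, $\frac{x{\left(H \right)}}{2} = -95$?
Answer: $- \frac{95}{41} \approx -2.3171$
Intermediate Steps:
$x{\left(H \right)} = -190$ ($x{\left(H \right)} = 2 \left(-95\right) = -190$)
$L = -77$
$s{\left(m,v \right)} = -14 + v$ ($s{\left(m,v \right)} = v - 14 = -14 + v$)
$\frac{x{\left(-91 \right)}}{s{\left(L,96 \right)}} = - \frac{190}{-14 + 96} = - \frac{190}{82} = \left(-190\right) \frac{1}{82} = - \frac{95}{41}$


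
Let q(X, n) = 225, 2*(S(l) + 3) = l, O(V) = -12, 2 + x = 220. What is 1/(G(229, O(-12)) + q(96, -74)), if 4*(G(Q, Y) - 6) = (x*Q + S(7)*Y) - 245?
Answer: 4/50595 ≈ 7.9059e-5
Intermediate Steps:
x = 218 (x = -2 + 220 = 218)
S(l) = -3 + l/2
G(Q, Y) = -221/4 + Y/8 + 109*Q/2 (G(Q, Y) = 6 + ((218*Q + (-3 + (1/2)*7)*Y) - 245)/4 = 6 + ((218*Q + (-3 + 7/2)*Y) - 245)/4 = 6 + ((218*Q + Y/2) - 245)/4 = 6 + ((Y/2 + 218*Q) - 245)/4 = 6 + (-245 + Y/2 + 218*Q)/4 = 6 + (-245/4 + Y/8 + 109*Q/2) = -221/4 + Y/8 + 109*Q/2)
1/(G(229, O(-12)) + q(96, -74)) = 1/((-221/4 + (1/8)*(-12) + (109/2)*229) + 225) = 1/((-221/4 - 3/2 + 24961/2) + 225) = 1/(49695/4 + 225) = 1/(50595/4) = 4/50595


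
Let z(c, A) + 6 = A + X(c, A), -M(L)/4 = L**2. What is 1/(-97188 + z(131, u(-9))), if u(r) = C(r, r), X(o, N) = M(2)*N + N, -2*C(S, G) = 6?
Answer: -1/97152 ≈ -1.0293e-5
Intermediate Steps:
M(L) = -4*L**2
C(S, G) = -3 (C(S, G) = -1/2*6 = -3)
X(o, N) = -15*N (X(o, N) = (-4*2**2)*N + N = (-4*4)*N + N = -16*N + N = -15*N)
u(r) = -3
z(c, A) = -6 - 14*A (z(c, A) = -6 + (A - 15*A) = -6 - 14*A)
1/(-97188 + z(131, u(-9))) = 1/(-97188 + (-6 - 14*(-3))) = 1/(-97188 + (-6 + 42)) = 1/(-97188 + 36) = 1/(-97152) = -1/97152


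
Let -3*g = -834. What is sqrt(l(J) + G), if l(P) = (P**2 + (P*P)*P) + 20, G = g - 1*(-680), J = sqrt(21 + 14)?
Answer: sqrt(1013 + 35*sqrt(35)) ≈ 34.929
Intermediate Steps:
g = 278 (g = -1/3*(-834) = 278)
J = sqrt(35) ≈ 5.9161
G = 958 (G = 278 - 1*(-680) = 278 + 680 = 958)
l(P) = 20 + P**2 + P**3 (l(P) = (P**2 + P**2*P) + 20 = (P**2 + P**3) + 20 = 20 + P**2 + P**3)
sqrt(l(J) + G) = sqrt((20 + (sqrt(35))**2 + (sqrt(35))**3) + 958) = sqrt((20 + 35 + 35*sqrt(35)) + 958) = sqrt((55 + 35*sqrt(35)) + 958) = sqrt(1013 + 35*sqrt(35))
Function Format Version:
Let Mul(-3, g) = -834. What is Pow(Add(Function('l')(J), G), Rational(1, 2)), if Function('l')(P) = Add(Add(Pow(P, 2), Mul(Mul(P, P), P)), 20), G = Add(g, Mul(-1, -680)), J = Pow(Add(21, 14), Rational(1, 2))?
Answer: Pow(Add(1013, Mul(35, Pow(35, Rational(1, 2)))), Rational(1, 2)) ≈ 34.929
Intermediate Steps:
g = 278 (g = Mul(Rational(-1, 3), -834) = 278)
J = Pow(35, Rational(1, 2)) ≈ 5.9161
G = 958 (G = Add(278, Mul(-1, -680)) = Add(278, 680) = 958)
Function('l')(P) = Add(20, Pow(P, 2), Pow(P, 3)) (Function('l')(P) = Add(Add(Pow(P, 2), Mul(Pow(P, 2), P)), 20) = Add(Add(Pow(P, 2), Pow(P, 3)), 20) = Add(20, Pow(P, 2), Pow(P, 3)))
Pow(Add(Function('l')(J), G), Rational(1, 2)) = Pow(Add(Add(20, Pow(Pow(35, Rational(1, 2)), 2), Pow(Pow(35, Rational(1, 2)), 3)), 958), Rational(1, 2)) = Pow(Add(Add(20, 35, Mul(35, Pow(35, Rational(1, 2)))), 958), Rational(1, 2)) = Pow(Add(Add(55, Mul(35, Pow(35, Rational(1, 2)))), 958), Rational(1, 2)) = Pow(Add(1013, Mul(35, Pow(35, Rational(1, 2)))), Rational(1, 2))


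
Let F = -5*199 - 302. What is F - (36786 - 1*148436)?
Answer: 110353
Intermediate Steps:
F = -1297 (F = -995 - 302 = -1297)
F - (36786 - 1*148436) = -1297 - (36786 - 1*148436) = -1297 - (36786 - 148436) = -1297 - 1*(-111650) = -1297 + 111650 = 110353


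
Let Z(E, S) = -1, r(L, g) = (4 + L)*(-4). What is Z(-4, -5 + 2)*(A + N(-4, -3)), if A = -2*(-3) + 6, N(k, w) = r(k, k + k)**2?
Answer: -12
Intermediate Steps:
r(L, g) = -16 - 4*L
N(k, w) = (-16 - 4*k)**2
A = 12 (A = 6 + 6 = 12)
Z(-4, -5 + 2)*(A + N(-4, -3)) = -(12 + 16*(4 - 4)**2) = -(12 + 16*0**2) = -(12 + 16*0) = -(12 + 0) = -1*12 = -12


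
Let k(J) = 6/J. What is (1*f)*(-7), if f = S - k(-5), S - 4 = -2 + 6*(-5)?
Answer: 938/5 ≈ 187.60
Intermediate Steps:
S = -28 (S = 4 + (-2 + 6*(-5)) = 4 + (-2 - 30) = 4 - 32 = -28)
f = -134/5 (f = -28 - 6/(-5) = -28 - 6*(-1)/5 = -28 - 1*(-6/5) = -28 + 6/5 = -134/5 ≈ -26.800)
(1*f)*(-7) = (1*(-134/5))*(-7) = -134/5*(-7) = 938/5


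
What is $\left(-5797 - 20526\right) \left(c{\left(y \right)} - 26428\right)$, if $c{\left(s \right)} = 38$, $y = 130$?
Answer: $694663970$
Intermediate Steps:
$\left(-5797 - 20526\right) \left(c{\left(y \right)} - 26428\right) = \left(-5797 - 20526\right) \left(38 - 26428\right) = \left(-26323\right) \left(-26390\right) = 694663970$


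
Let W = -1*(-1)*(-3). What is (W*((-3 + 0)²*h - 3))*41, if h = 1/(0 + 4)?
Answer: 369/4 ≈ 92.250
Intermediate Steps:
h = ¼ (h = 1/4 = ¼ ≈ 0.25000)
W = -3 (W = 1*(-3) = -3)
(W*((-3 + 0)²*h - 3))*41 = -3*((-3 + 0)²*(¼) - 3)*41 = -3*((-3)²*(¼) - 3)*41 = -3*(9*(¼) - 3)*41 = -3*(9/4 - 3)*41 = -3*(-¾)*41 = (9/4)*41 = 369/4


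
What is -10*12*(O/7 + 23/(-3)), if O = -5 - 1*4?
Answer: 7520/7 ≈ 1074.3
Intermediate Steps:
O = -9 (O = -5 - 4 = -9)
-10*12*(O/7 + 23/(-3)) = -10*12*(-9/7 + 23/(-3)) = -120*(-9*1/7 + 23*(-1/3)) = -120*(-9/7 - 23/3) = -120*(-188)/21 = -1*(-7520/7) = 7520/7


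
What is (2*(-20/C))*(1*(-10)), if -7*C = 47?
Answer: -2800/47 ≈ -59.574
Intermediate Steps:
C = -47/7 (C = -1/7*47 = -47/7 ≈ -6.7143)
(2*(-20/C))*(1*(-10)) = (2*(-20/(-47/7)))*(1*(-10)) = (2*(-20*(-7/47)))*(-10) = (2*(140/47))*(-10) = (280/47)*(-10) = -2800/47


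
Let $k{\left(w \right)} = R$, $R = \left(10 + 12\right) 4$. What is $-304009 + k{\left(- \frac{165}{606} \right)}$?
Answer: $-303921$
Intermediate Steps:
$R = 88$ ($R = 22 \cdot 4 = 88$)
$k{\left(w \right)} = 88$
$-304009 + k{\left(- \frac{165}{606} \right)} = -304009 + 88 = -303921$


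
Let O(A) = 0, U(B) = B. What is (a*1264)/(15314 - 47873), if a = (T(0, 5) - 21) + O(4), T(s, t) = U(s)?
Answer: 8848/10853 ≈ 0.81526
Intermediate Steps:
T(s, t) = s
a = -21 (a = (0 - 21) + 0 = -21 + 0 = -21)
(a*1264)/(15314 - 47873) = (-21*1264)/(15314 - 47873) = -26544/(-32559) = -26544*(-1/32559) = 8848/10853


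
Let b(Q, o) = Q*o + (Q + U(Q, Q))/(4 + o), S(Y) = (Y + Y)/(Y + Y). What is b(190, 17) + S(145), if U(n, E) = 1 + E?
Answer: 22744/7 ≈ 3249.1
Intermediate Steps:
S(Y) = 1 (S(Y) = (2*Y)/((2*Y)) = (2*Y)*(1/(2*Y)) = 1)
b(Q, o) = Q*o + (1 + 2*Q)/(4 + o) (b(Q, o) = Q*o + (Q + (1 + Q))/(4 + o) = Q*o + (1 + 2*Q)/(4 + o))
b(190, 17) + S(145) = (1 + 2*190 + 190*17² + 4*190*17)/(4 + 17) + 1 = (1 + 380 + 190*289 + 12920)/21 + 1 = (1 + 380 + 54910 + 12920)/21 + 1 = (1/21)*68211 + 1 = 22737/7 + 1 = 22744/7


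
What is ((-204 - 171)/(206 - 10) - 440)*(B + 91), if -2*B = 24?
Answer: -6842585/196 ≈ -34911.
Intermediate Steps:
B = -12 (B = -½*24 = -12)
((-204 - 171)/(206 - 10) - 440)*(B + 91) = ((-204 - 171)/(206 - 10) - 440)*(-12 + 91) = (-375/196 - 440)*79 = -86615/196*79 = -6842585/196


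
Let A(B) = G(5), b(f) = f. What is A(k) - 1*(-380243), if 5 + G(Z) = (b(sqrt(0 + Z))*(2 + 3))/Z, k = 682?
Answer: 380238 + sqrt(5) ≈ 3.8024e+5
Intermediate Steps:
G(Z) = -5 + 5/sqrt(Z) (G(Z) = -5 + (sqrt(0 + Z)*(2 + 3))/Z = -5 + (sqrt(Z)*5)/Z = -5 + (5*sqrt(Z))/Z = -5 + 5/sqrt(Z))
A(B) = -5 + sqrt(5) (A(B) = -5 + 5/sqrt(5) = -5 + 5*(sqrt(5)/5) = -5 + sqrt(5))
A(k) - 1*(-380243) = (-5 + sqrt(5)) - 1*(-380243) = (-5 + sqrt(5)) + 380243 = 380238 + sqrt(5)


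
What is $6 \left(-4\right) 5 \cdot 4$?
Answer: $-480$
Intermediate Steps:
$6 \left(-4\right) 5 \cdot 4 = \left(-24\right) 20 = -480$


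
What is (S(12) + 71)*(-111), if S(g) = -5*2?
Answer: -6771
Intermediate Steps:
S(g) = -10
(S(12) + 71)*(-111) = (-10 + 71)*(-111) = 61*(-111) = -6771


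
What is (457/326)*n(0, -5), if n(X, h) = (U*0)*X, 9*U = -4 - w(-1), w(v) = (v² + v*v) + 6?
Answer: 0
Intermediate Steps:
w(v) = 6 + 2*v² (w(v) = (v² + v²) + 6 = 2*v² + 6 = 6 + 2*v²)
U = -4/3 (U = (-4 - (6 + 2*(-1)²))/9 = (-4 - (6 + 2*1))/9 = (-4 - (6 + 2))/9 = (-4 - 1*8)/9 = (-4 - 8)/9 = (⅑)*(-12) = -4/3 ≈ -1.3333)
n(X, h) = 0 (n(X, h) = (-4/3*0)*X = 0*X = 0)
(457/326)*n(0, -5) = (457/326)*0 = 0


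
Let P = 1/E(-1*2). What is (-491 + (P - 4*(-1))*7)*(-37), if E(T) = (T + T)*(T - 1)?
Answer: 205313/12 ≈ 17109.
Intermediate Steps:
E(T) = 2*T*(-1 + T) (E(T) = (2*T)*(-1 + T) = 2*T*(-1 + T))
P = 1/12 (P = 1/(2*(-1*2)*(-1 - 1*2)) = 1/(2*(-2)*(-1 - 2)) = 1/(2*(-2)*(-3)) = 1/12 ≈ 0.083333)
(-491 + (P - 4*(-1))*7)*(-37) = (-491 + (1/12 - 4*(-1))*7)*(-37) = (-491 + (1/12 + 4)*7)*(-37) = (-491 + (49/12)*7)*(-37) = (-491 + 343/12)*(-37) = -5549/12*(-37) = 205313/12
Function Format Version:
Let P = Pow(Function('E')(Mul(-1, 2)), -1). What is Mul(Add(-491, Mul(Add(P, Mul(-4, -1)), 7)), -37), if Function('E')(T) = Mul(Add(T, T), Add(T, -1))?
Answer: Rational(205313, 12) ≈ 17109.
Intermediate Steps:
Function('E')(T) = Mul(2, T, Add(-1, T)) (Function('E')(T) = Mul(Mul(2, T), Add(-1, T)) = Mul(2, T, Add(-1, T)))
P = Rational(1, 12) (P = Pow(Mul(2, Mul(-1, 2), Add(-1, Mul(-1, 2))), -1) = Pow(Mul(2, -2, Add(-1, -2)), -1) = Pow(Mul(2, -2, -3), -1) = Pow(12, -1) = Rational(1, 12) ≈ 0.083333)
Mul(Add(-491, Mul(Add(P, Mul(-4, -1)), 7)), -37) = Mul(Add(-491, Mul(Add(Rational(1, 12), Mul(-4, -1)), 7)), -37) = Mul(Add(-491, Mul(Add(Rational(1, 12), 4), 7)), -37) = Mul(Add(-491, Mul(Rational(49, 12), 7)), -37) = Mul(Add(-491, Rational(343, 12)), -37) = Mul(Rational(-5549, 12), -37) = Rational(205313, 12)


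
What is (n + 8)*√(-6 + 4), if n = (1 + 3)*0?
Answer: 8*I*√2 ≈ 11.314*I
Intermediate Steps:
n = 0 (n = 4*0 = 0)
(n + 8)*√(-6 + 4) = (0 + 8)*√(-6 + 4) = 8*√(-2) = 8*(I*√2) = 8*I*√2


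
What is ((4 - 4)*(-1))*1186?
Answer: 0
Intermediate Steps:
((4 - 4)*(-1))*1186 = (0*(-1))*1186 = 0*1186 = 0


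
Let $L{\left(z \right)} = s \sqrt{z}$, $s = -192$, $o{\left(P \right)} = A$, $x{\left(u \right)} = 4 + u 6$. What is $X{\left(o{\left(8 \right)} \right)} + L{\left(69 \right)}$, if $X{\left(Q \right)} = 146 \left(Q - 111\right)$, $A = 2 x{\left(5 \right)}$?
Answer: $-6278 - 192 \sqrt{69} \approx -7872.9$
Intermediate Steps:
$x{\left(u \right)} = 4 + 6 u$
$A = 68$ ($A = 2 \left(4 + 6 \cdot 5\right) = 2 \left(4 + 30\right) = 2 \cdot 34 = 68$)
$o{\left(P \right)} = 68$
$X{\left(Q \right)} = -16206 + 146 Q$ ($X{\left(Q \right)} = 146 \left(-111 + Q\right) = -16206 + 146 Q$)
$L{\left(z \right)} = - 192 \sqrt{z}$
$X{\left(o{\left(8 \right)} \right)} + L{\left(69 \right)} = \left(-16206 + 146 \cdot 68\right) - 192 \sqrt{69} = \left(-16206 + 9928\right) - 192 \sqrt{69} = -6278 - 192 \sqrt{69}$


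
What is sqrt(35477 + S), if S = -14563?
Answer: sqrt(20914) ≈ 144.62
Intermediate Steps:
sqrt(35477 + S) = sqrt(35477 - 14563) = sqrt(20914)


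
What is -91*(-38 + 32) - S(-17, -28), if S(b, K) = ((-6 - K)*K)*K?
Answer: -16702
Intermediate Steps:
S(b, K) = K**2*(-6 - K) (S(b, K) = (K*(-6 - K))*K = K**2*(-6 - K))
-91*(-38 + 32) - S(-17, -28) = -91*(-38 + 32) - (-28)**2*(-6 - 1*(-28)) = -91*(-6) - 784*(-6 + 28) = 546 - 784*22 = 546 - 1*17248 = 546 - 17248 = -16702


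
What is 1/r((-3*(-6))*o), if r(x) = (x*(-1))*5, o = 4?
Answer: -1/360 ≈ -0.0027778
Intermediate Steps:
r(x) = -5*x (r(x) = -x*5 = -5*x)
1/r((-3*(-6))*o) = 1/(-5*(-3*(-6))*4) = 1/(-90*4) = 1/(-5*72) = 1/(-360) = -1/360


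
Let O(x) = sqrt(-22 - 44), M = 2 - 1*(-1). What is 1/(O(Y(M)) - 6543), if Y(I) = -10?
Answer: -2181/14270305 - I*sqrt(66)/42810915 ≈ -0.00015283 - 1.8977e-7*I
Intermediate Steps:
M = 3 (M = 2 + 1 = 3)
O(x) = I*sqrt(66) (O(x) = sqrt(-66) = I*sqrt(66))
1/(O(Y(M)) - 6543) = 1/(I*sqrt(66) - 6543) = 1/(-6543 + I*sqrt(66))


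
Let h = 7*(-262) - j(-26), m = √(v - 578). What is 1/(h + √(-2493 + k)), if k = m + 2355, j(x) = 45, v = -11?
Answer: -1/(1879 - √(-138 + I*√589)) ≈ -0.00053247 - 3.3435e-6*I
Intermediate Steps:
m = I*√589 (m = √(-11 - 578) = √(-589) = I*√589 ≈ 24.269*I)
k = 2355 + I*√589 (k = I*√589 + 2355 = 2355 + I*√589 ≈ 2355.0 + 24.269*I)
h = -1879 (h = 7*(-262) - 1*45 = -1834 - 45 = -1879)
1/(h + √(-2493 + k)) = 1/(-1879 + √(-2493 + (2355 + I*√589))) = 1/(-1879 + √(-138 + I*√589))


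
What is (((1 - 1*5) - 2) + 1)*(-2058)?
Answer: 10290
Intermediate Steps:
(((1 - 1*5) - 2) + 1)*(-2058) = (((1 - 5) - 2) + 1)*(-2058) = ((-4 - 2) + 1)*(-2058) = (-6 + 1)*(-2058) = -5*(-2058) = 10290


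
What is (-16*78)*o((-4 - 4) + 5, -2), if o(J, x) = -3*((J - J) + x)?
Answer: -7488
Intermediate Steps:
o(J, x) = -3*x (o(J, x) = -3*(0 + x) = -3*x)
(-16*78)*o((-4 - 4) + 5, -2) = (-16*78)*(-3*(-2)) = -1248*6 = -7488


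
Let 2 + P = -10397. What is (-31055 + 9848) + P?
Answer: -31606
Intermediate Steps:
P = -10399 (P = -2 - 10397 = -10399)
(-31055 + 9848) + P = (-31055 + 9848) - 10399 = -21207 - 10399 = -31606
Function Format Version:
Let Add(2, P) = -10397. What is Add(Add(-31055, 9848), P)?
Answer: -31606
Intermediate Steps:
P = -10399 (P = Add(-2, -10397) = -10399)
Add(Add(-31055, 9848), P) = Add(Add(-31055, 9848), -10399) = Add(-21207, -10399) = -31606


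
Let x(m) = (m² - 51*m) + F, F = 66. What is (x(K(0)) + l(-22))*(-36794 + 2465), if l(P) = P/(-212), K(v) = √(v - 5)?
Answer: -222348933/106 + 1750779*I*√5 ≈ -2.0976e+6 + 3.9149e+6*I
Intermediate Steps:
K(v) = √(-5 + v)
x(m) = 66 + m² - 51*m (x(m) = (m² - 51*m) + 66 = 66 + m² - 51*m)
l(P) = -P/212 (l(P) = P*(-1/212) = -P/212)
(x(K(0)) + l(-22))*(-36794 + 2465) = ((66 + (√(-5 + 0))² - 51*√(-5 + 0)) - 1/212*(-22))*(-36794 + 2465) = ((66 + (√(-5))² - 51*I*√5) + 11/106)*(-34329) = ((66 + (I*√5)² - 51*I*√5) + 11/106)*(-34329) = ((66 - 5 - 51*I*√5) + 11/106)*(-34329) = ((61 - 51*I*√5) + 11/106)*(-34329) = (6477/106 - 51*I*√5)*(-34329) = -222348933/106 + 1750779*I*√5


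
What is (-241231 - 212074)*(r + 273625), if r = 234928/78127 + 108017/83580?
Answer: -23141344010928293177/186567276 ≈ -1.2404e+11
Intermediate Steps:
r = 4010618057/932836380 (r = 234928*(1/78127) + 108017*(1/83580) = 234928/78127 + 15431/11940 = 4010618057/932836380 ≈ 4.2994)
(-241231 - 212074)*(r + 273625) = (-241231 - 212074)*(4010618057/932836380 + 273625) = -453305*255251365095557/932836380 = -23141344010928293177/186567276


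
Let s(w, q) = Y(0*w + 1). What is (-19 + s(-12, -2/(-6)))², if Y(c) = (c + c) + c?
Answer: 256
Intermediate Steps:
Y(c) = 3*c (Y(c) = 2*c + c = 3*c)
s(w, q) = 3 (s(w, q) = 3*(0*w + 1) = 3*(0 + 1) = 3*1 = 3)
(-19 + s(-12, -2/(-6)))² = (-19 + 3)² = (-16)² = 256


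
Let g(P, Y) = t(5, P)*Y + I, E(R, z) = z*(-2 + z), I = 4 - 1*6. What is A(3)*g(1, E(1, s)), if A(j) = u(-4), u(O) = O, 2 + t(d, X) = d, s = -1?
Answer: -28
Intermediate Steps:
t(d, X) = -2 + d
I = -2 (I = 4 - 6 = -2)
A(j) = -4
g(P, Y) = -2 + 3*Y (g(P, Y) = (-2 + 5)*Y - 2 = 3*Y - 2 = -2 + 3*Y)
A(3)*g(1, E(1, s)) = -4*(-2 + 3*(-(-2 - 1))) = -4*(-2 + 3*(-1*(-3))) = -4*(-2 + 3*3) = -4*(-2 + 9) = -4*7 = -28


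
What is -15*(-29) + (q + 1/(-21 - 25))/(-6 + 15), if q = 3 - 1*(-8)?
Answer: 180595/414 ≈ 436.22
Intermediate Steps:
q = 11 (q = 3 + 8 = 11)
-15*(-29) + (q + 1/(-21 - 25))/(-6 + 15) = -15*(-29) + (11 + 1/(-21 - 25))/(-6 + 15) = 435 + (11 + 1/(-46))/9 = 435 + (11 - 1/46)*(⅑) = 435 + (505/46)*(⅑) = 435 + 505/414 = 180595/414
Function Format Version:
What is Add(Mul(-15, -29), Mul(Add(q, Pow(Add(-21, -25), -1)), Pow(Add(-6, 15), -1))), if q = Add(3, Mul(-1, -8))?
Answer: Rational(180595, 414) ≈ 436.22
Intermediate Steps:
q = 11 (q = Add(3, 8) = 11)
Add(Mul(-15, -29), Mul(Add(q, Pow(Add(-21, -25), -1)), Pow(Add(-6, 15), -1))) = Add(Mul(-15, -29), Mul(Add(11, Pow(Add(-21, -25), -1)), Pow(Add(-6, 15), -1))) = Add(435, Mul(Add(11, Pow(-46, -1)), Pow(9, -1))) = Add(435, Mul(Add(11, Rational(-1, 46)), Rational(1, 9))) = Add(435, Mul(Rational(505, 46), Rational(1, 9))) = Add(435, Rational(505, 414)) = Rational(180595, 414)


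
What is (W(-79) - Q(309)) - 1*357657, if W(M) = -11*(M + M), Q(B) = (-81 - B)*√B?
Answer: -355919 + 390*√309 ≈ -3.4906e+5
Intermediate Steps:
Q(B) = √B*(-81 - B)
W(M) = -22*M
(W(-79) - Q(309)) - 1*357657 = (-22*(-79) - √309*(-81 - 1*309)) - 1*357657 = (1738 - √309*(-81 - 309)) - 357657 = (1738 - √309*(-390)) - 357657 = (1738 - (-390)*√309) - 357657 = (1738 + 390*√309) - 357657 = -355919 + 390*√309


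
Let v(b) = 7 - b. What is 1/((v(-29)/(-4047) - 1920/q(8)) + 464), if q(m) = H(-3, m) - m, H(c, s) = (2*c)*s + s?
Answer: 1349/679884 ≈ 0.0019842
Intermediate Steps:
H(c, s) = s + 2*c*s (H(c, s) = 2*c*s + s = s + 2*c*s)
q(m) = -6*m (q(m) = m*(1 + 2*(-3)) - m = m*(1 - 6) - m = m*(-5) - m = -5*m - m = -6*m)
1/((v(-29)/(-4047) - 1920/q(8)) + 464) = 1/(((7 - 1*(-29))/(-4047) - 1920/((-6*8))) + 464) = 1/(((7 + 29)*(-1/4047) - 1920/(-48)) + 464) = 1/((36*(-1/4047) - 1920*(-1/48)) + 464) = 1/((-12/1349 + 40) + 464) = 1/(53948/1349 + 464) = 1/(679884/1349) = 1349/679884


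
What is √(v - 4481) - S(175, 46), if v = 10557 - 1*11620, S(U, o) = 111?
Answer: -111 + 6*I*√154 ≈ -111.0 + 74.458*I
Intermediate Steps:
v = -1063 (v = 10557 - 11620 = -1063)
√(v - 4481) - S(175, 46) = √(-1063 - 4481) - 1*111 = √(-5544) - 111 = 6*I*√154 - 111 = -111 + 6*I*√154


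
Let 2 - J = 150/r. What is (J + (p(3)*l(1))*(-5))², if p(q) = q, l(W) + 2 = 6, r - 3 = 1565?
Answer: 2074529209/614656 ≈ 3375.1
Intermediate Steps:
r = 1568 (r = 3 + 1565 = 1568)
l(W) = 4 (l(W) = -2 + 6 = 4)
J = 1493/784 (J = 2 - 150/1568 = 2 - 1*75/784 = 2 - 75/784 = 1493/784 ≈ 1.9043)
(J + (p(3)*l(1))*(-5))² = (1493/784 + (3*4)*(-5))² = (1493/784 + 12*(-5))² = (1493/784 - 60)² = (-45547/784)² = 2074529209/614656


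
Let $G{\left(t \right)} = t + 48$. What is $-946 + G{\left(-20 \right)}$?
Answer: $-918$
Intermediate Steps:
$G{\left(t \right)} = 48 + t$
$-946 + G{\left(-20 \right)} = -946 + \left(48 - 20\right) = -946 + 28 = -918$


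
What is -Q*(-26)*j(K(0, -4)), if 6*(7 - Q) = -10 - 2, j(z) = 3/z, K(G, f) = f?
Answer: -351/2 ≈ -175.50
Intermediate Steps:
Q = 9 (Q = 7 - (-10 - 2)/6 = 7 - ⅙*(-12) = 7 + 2 = 9)
-Q*(-26)*j(K(0, -4)) = -9*(-26)*3/(-4) = -(-234)*3*(-¼) = -(-234)*(-3)/4 = -1*351/2 = -351/2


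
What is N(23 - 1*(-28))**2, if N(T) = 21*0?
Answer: 0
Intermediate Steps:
N(T) = 0
N(23 - 1*(-28))**2 = 0**2 = 0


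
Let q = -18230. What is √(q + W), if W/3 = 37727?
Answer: √94951 ≈ 308.14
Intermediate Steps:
W = 113181 (W = 3*37727 = 113181)
√(q + W) = √(-18230 + 113181) = √94951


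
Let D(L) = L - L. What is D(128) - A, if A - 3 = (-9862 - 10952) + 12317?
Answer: 8494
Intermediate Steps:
D(L) = 0
A = -8494 (A = 3 + ((-9862 - 10952) + 12317) = 3 + (-20814 + 12317) = 3 - 8497 = -8494)
D(128) - A = 0 - 1*(-8494) = 0 + 8494 = 8494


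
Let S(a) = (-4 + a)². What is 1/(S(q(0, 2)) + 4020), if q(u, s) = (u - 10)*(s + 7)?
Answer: 1/12856 ≈ 7.7785e-5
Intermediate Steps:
q(u, s) = (-10 + u)*(7 + s)
1/(S(q(0, 2)) + 4020) = 1/((-4 + (-70 - 10*2 + 7*0 + 2*0))² + 4020) = 1/((-4 + (-70 - 20 + 0 + 0))² + 4020) = 1/((-4 - 90)² + 4020) = 1/((-94)² + 4020) = 1/(8836 + 4020) = 1/12856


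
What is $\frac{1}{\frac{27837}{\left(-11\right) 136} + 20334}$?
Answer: $\frac{1496}{30391827} \approx 4.9224 \cdot 10^{-5}$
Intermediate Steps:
$\frac{1}{\frac{27837}{\left(-11\right) 136} + 20334} = \frac{1}{\frac{27837}{-1496} + 20334} = \frac{1}{27837 \left(- \frac{1}{1496}\right) + 20334} = \frac{1}{- \frac{27837}{1496} + 20334} = \frac{1}{\frac{30391827}{1496}} = \frac{1496}{30391827}$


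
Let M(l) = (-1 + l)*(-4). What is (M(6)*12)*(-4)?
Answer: 960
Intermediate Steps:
M(l) = 4 - 4*l
(M(6)*12)*(-4) = ((4 - 4*6)*12)*(-4) = ((4 - 24)*12)*(-4) = -20*12*(-4) = -240*(-4) = 960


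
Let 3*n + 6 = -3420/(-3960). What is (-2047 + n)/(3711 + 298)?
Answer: -135215/264594 ≈ -0.51103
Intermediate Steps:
n = -113/66 (n = -2 + (-3420/(-3960))/3 = -2 + (-3420*(-1/3960))/3 = -2 + (⅓)*(19/22) = -2 + 19/66 = -113/66 ≈ -1.7121)
(-2047 + n)/(3711 + 298) = (-2047 - 113/66)/(3711 + 298) = -135215/66/4009 = -135215/66*1/4009 = -135215/264594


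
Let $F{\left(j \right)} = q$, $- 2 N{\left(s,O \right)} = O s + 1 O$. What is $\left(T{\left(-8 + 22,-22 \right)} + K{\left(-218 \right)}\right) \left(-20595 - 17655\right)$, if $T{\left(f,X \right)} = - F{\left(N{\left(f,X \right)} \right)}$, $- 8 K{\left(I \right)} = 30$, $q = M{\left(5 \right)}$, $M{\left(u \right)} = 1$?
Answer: $\frac{363375}{2} \approx 1.8169 \cdot 10^{5}$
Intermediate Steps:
$q = 1$
$K{\left(I \right)} = - \frac{15}{4}$ ($K{\left(I \right)} = \left(- \frac{1}{8}\right) 30 = - \frac{15}{4}$)
$N{\left(s,O \right)} = - \frac{O}{2} - \frac{O s}{2}$ ($N{\left(s,O \right)} = - \frac{O s + 1 O}{2} = - \frac{O s + O}{2} = - \frac{O + O s}{2} = - \frac{O}{2} - \frac{O s}{2}$)
$F{\left(j \right)} = 1$
$T{\left(f,X \right)} = -1$ ($T{\left(f,X \right)} = \left(-1\right) 1 = -1$)
$\left(T{\left(-8 + 22,-22 \right)} + K{\left(-218 \right)}\right) \left(-20595 - 17655\right) = \left(-1 - \frac{15}{4}\right) \left(-20595 - 17655\right) = \left(- \frac{19}{4}\right) \left(-38250\right) = \frac{363375}{2}$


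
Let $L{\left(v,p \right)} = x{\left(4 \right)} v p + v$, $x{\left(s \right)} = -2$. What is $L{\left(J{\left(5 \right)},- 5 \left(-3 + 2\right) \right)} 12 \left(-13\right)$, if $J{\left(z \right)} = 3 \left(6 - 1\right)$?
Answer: $21060$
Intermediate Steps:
$J{\left(z \right)} = 15$ ($J{\left(z \right)} = 3 \cdot 5 = 15$)
$L{\left(v,p \right)} = v - 2 p v$ ($L{\left(v,p \right)} = - 2 v p + v = - 2 p v + v = v - 2 p v$)
$L{\left(J{\left(5 \right)},- 5 \left(-3 + 2\right) \right)} 12 \left(-13\right) = 15 \left(1 - 2 \left(- 5 \left(-3 + 2\right)\right)\right) 12 \left(-13\right) = 15 \left(1 - 2 \left(\left(-5\right) \left(-1\right)\right)\right) 12 \left(-13\right) = 15 \left(1 - 10\right) 12 \left(-13\right) = 15 \left(-9\right) 12 \left(-13\right) = \left(-135\right) 12 \left(-13\right) = \left(-1620\right) \left(-13\right) = 21060$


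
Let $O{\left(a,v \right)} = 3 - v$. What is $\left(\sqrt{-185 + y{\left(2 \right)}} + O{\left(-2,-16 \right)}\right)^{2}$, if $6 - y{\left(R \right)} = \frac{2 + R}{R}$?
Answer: $\left(19 + i \sqrt{181}\right)^{2} \approx 180.0 + 511.24 i$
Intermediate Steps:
$y{\left(R \right)} = 6 - \frac{2 + R}{R}$
$\left(\sqrt{-185 + y{\left(2 \right)}} + O{\left(-2,-16 \right)}\right)^{2} = \left(\sqrt{-185 + \left(5 - \frac{2}{2}\right)} + \left(3 - -16\right)\right)^{2} = \left(\sqrt{-185 + \left(5 - 1\right)} + \left(3 + 16\right)\right)^{2} = \left(\sqrt{-185 + \left(5 - 1\right)} + 19\right)^{2} = \left(\sqrt{-185 + 4} + 19\right)^{2} = \left(\sqrt{-181} + 19\right)^{2} = \left(i \sqrt{181} + 19\right)^{2} = \left(19 + i \sqrt{181}\right)^{2}$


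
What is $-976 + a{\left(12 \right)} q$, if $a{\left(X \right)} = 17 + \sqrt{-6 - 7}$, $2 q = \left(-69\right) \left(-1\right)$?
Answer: $- \frac{779}{2} + \frac{69 i \sqrt{13}}{2} \approx -389.5 + 124.39 i$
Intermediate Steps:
$q = \frac{69}{2}$ ($q = \frac{\left(-69\right) \left(-1\right)}{2} = \frac{1}{2} \cdot 69 = \frac{69}{2} \approx 34.5$)
$a{\left(X \right)} = 17 + i \sqrt{13}$ ($a{\left(X \right)} = 17 + \sqrt{-13} = 17 + i \sqrt{13}$)
$-976 + a{\left(12 \right)} q = -976 + \left(17 + i \sqrt{13}\right) \frac{69}{2} = -976 + \left(\frac{1173}{2} + \frac{69 i \sqrt{13}}{2}\right) = - \frac{779}{2} + \frac{69 i \sqrt{13}}{2}$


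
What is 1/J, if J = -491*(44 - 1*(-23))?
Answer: -1/32897 ≈ -3.0398e-5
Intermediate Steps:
J = -32897 (J = -491*(44 + 23) = -491*67 = -32897)
1/J = 1/(-32897) = -1/32897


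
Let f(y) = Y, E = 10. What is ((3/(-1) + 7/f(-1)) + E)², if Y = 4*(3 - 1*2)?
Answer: 1225/16 ≈ 76.563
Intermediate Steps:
Y = 4 (Y = 4*(3 - 2) = 4*1 = 4)
f(y) = 4
((3/(-1) + 7/f(-1)) + E)² = ((3/(-1) + 7/4) + 10)² = ((3*(-1) + 7*(¼)) + 10)² = ((-3 + 7/4) + 10)² = (-5/4 + 10)² = (35/4)² = 1225/16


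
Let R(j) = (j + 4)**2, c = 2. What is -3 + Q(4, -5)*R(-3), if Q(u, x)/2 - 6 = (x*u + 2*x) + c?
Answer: -47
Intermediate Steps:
Q(u, x) = 16 + 4*x + 2*u*x (Q(u, x) = 12 + 2*((x*u + 2*x) + 2) = 12 + 2*((u*x + 2*x) + 2) = 12 + 2*((2*x + u*x) + 2) = 12 + 2*(2 + 2*x + u*x) = 12 + (4 + 4*x + 2*u*x) = 16 + 4*x + 2*u*x)
R(j) = (4 + j)**2
-3 + Q(4, -5)*R(-3) = -3 + (16 + 4*(-5) + 2*4*(-5))*(4 - 3)**2 = -3 + (16 - 20 - 40)*1**2 = -3 - 44*1 = -3 - 44 = -47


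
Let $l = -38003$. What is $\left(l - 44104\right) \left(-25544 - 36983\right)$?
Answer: $5133904389$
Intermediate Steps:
$\left(l - 44104\right) \left(-25544 - 36983\right) = \left(-38003 - 44104\right) \left(-25544 - 36983\right) = \left(-82107\right) \left(-62527\right) = 5133904389$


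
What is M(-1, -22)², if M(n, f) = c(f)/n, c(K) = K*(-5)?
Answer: 12100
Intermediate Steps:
c(K) = -5*K
M(n, f) = -5*f/n (M(n, f) = (-5*f)/n = -5*f/n)
M(-1, -22)² = (-5*(-22)/(-1))² = (-5*(-22)*(-1))² = (-110)² = 12100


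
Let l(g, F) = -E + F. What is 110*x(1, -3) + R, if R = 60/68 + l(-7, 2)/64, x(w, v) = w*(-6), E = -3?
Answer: -717035/1088 ≈ -659.04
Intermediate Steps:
l(g, F) = 3 + F (l(g, F) = -1*(-3) + F = 3 + F)
x(w, v) = -6*w
R = 1045/1088 (R = 60/68 + (3 + 2)/64 = 60*(1/68) + 5*(1/64) = 15/17 + 5/64 = 1045/1088 ≈ 0.96048)
110*x(1, -3) + R = 110*(-6*1) + 1045/1088 = 110*(-6) + 1045/1088 = -660 + 1045/1088 = -717035/1088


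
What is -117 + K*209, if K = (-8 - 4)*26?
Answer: -65325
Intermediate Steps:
K = -312 (K = -12*26 = -312)
-117 + K*209 = -117 - 312*209 = -117 - 65208 = -65325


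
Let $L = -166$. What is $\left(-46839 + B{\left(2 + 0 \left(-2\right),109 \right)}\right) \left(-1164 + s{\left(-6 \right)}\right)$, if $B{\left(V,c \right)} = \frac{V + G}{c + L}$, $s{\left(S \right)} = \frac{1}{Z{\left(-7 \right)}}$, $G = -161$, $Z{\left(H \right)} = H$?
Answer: $\frac{7251697312}{133} \approx 5.4524 \cdot 10^{7}$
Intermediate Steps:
$s{\left(S \right)} = - \frac{1}{7}$ ($s{\left(S \right)} = \frac{1}{-7} = - \frac{1}{7}$)
$B{\left(V,c \right)} = \frac{-161 + V}{-166 + c}$ ($B{\left(V,c \right)} = \frac{V - 161}{c - 166} = \frac{-161 + V}{-166 + c}$)
$\left(-46839 + B{\left(2 + 0 \left(-2\right),109 \right)}\right) \left(-1164 + s{\left(-6 \right)}\right) = \left(-46839 + \frac{-161 + \left(2 + 0 \left(-2\right)\right)}{-166 + 109}\right) \left(-1164 - \frac{1}{7}\right) = \left(-46839 + \frac{-161 + \left(2 + 0\right)}{-57}\right) \left(- \frac{8149}{7}\right) = \left(-46839 - \frac{-161 + 2}{57}\right) \left(- \frac{8149}{7}\right) = \left(-46839 - - \frac{53}{19}\right) \left(- \frac{8149}{7}\right) = \left(-46839 + \frac{53}{19}\right) \left(- \frac{8149}{7}\right) = \left(- \frac{889888}{19}\right) \left(- \frac{8149}{7}\right) = \frac{7251697312}{133}$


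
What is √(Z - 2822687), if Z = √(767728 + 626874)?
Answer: √(-2822687 + √1394602) ≈ 1679.7*I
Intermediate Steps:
Z = √1394602 ≈ 1180.9
√(Z - 2822687) = √(√1394602 - 2822687) = √(-2822687 + √1394602)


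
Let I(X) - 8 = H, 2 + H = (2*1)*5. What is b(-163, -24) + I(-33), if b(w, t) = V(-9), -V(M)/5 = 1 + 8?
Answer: -29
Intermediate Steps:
V(M) = -45 (V(M) = -5*(1 + 8) = -5*9 = -45)
b(w, t) = -45
H = 8 (H = -2 + (2*1)*5 = -2 + 2*5 = -2 + 10 = 8)
I(X) = 16 (I(X) = 8 + 8 = 16)
b(-163, -24) + I(-33) = -45 + 16 = -29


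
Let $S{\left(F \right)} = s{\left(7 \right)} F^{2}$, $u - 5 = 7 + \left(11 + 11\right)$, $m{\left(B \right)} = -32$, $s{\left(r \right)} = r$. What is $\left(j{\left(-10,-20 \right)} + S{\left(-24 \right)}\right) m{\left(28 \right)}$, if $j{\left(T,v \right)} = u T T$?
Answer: $-237824$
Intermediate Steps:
$u = 34$ ($u = 5 + \left(7 + \left(11 + 11\right)\right) = 5 + \left(7 + 22\right) = 5 + 29 = 34$)
$S{\left(F \right)} = 7 F^{2}$
$j{\left(T,v \right)} = 34 T^{2}$ ($j{\left(T,v \right)} = 34 T T = 34 T^{2}$)
$\left(j{\left(-10,-20 \right)} + S{\left(-24 \right)}\right) m{\left(28 \right)} = \left(34 \left(-10\right)^{2} + 7 \left(-24\right)^{2}\right) \left(-32\right) = \left(34 \cdot 100 + 7 \cdot 576\right) \left(-32\right) = \left(3400 + 4032\right) \left(-32\right) = 7432 \left(-32\right) = -237824$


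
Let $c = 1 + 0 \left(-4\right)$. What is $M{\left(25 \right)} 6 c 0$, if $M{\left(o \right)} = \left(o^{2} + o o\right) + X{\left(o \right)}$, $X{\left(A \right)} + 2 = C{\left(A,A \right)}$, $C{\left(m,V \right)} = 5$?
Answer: $0$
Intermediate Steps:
$X{\left(A \right)} = 3$ ($X{\left(A \right)} = -2 + 5 = 3$)
$M{\left(o \right)} = 3 + 2 o^{2}$ ($M{\left(o \right)} = \left(o^{2} + o o\right) + 3 = \left(o^{2} + o^{2}\right) + 3 = 2 o^{2} + 3 = 3 + 2 o^{2}$)
$c = 1$ ($c = 1 + 0 = 1$)
$M{\left(25 \right)} 6 c 0 = \left(3 + 2 \cdot 25^{2}\right) 6 \cdot 1 \cdot 0 = \left(3 + 2 \cdot 625\right) 6 \cdot 0 = \left(3 + 1250\right) 0 = 1253 \cdot 0 = 0$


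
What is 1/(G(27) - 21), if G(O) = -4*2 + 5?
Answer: -1/24 ≈ -0.041667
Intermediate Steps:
G(O) = -3 (G(O) = -8 + 5 = -3)
1/(G(27) - 21) = 1/(-3 - 21) = 1/(-24) = -1/24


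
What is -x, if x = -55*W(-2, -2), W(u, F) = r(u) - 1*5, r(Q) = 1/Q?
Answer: -605/2 ≈ -302.50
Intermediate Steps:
W(u, F) = -5 + 1/u (W(u, F) = 1/u - 1*5 = 1/u - 5 = -5 + 1/u)
x = 605/2 (x = -55*(-5 + 1/(-2)) = -55*(-5 - ½) = -55*(-11/2) = 605/2 ≈ 302.50)
-x = -1*605/2 = -605/2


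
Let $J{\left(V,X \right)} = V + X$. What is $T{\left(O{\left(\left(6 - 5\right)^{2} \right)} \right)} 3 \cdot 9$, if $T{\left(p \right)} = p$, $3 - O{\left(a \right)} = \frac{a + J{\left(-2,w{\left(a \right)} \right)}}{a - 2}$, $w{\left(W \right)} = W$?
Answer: $81$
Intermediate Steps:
$O{\left(a \right)} = 3 - \frac{-2 + 2 a}{-2 + a}$ ($O{\left(a \right)} = 3 - \frac{a + \left(-2 + a\right)}{a - 2} = 3 - \frac{-2 + 2 a}{-2 + a}$)
$T{\left(O{\left(\left(6 - 5\right)^{2} \right)} \right)} 3 \cdot 9 = \frac{-4 + \left(6 - 5\right)^{2}}{-2 + \left(6 - 5\right)^{2}} \cdot 3 \cdot 9 = \frac{-4 + 1^{2}}{-2 + 1^{2}} \cdot 3 \cdot 9 = \frac{-4 + 1}{-2 + 1} \cdot 3 \cdot 9 = \frac{1}{-1} \left(-3\right) 3 \cdot 9 = \left(-1\right) \left(-3\right) 3 \cdot 9 = 3 \cdot 3 \cdot 9 = 9 \cdot 9 = 81$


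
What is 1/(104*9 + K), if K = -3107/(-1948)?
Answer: 1948/1826435 ≈ 0.0010666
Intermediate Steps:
K = 3107/1948 (K = -3107*(-1)/1948 = -1*(-3107/1948) = 3107/1948 ≈ 1.5950)
1/(104*9 + K) = 1/(104*9 + 3107/1948) = 1/(936 + 3107/1948) = 1/(1826435/1948) = 1948/1826435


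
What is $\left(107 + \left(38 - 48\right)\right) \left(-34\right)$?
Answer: $-3298$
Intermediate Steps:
$\left(107 + \left(38 - 48\right)\right) \left(-34\right) = \left(107 - 10\right) \left(-34\right) = 97 \left(-34\right) = -3298$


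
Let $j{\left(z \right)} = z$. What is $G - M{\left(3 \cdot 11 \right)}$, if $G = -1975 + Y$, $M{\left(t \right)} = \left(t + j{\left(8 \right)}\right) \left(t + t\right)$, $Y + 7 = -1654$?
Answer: $-6342$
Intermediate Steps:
$Y = -1661$ ($Y = -7 - 1654 = -1661$)
$M{\left(t \right)} = 2 t \left(8 + t\right)$ ($M{\left(t \right)} = \left(t + 8\right) \left(t + t\right) = \left(8 + t\right) 2 t = 2 t \left(8 + t\right)$)
$G = -3636$ ($G = -1975 - 1661 = -3636$)
$G - M{\left(3 \cdot 11 \right)} = -3636 - 2 \cdot 3 \cdot 11 \left(8 + 3 \cdot 11\right) = -3636 - 2 \cdot 33 \left(8 + 33\right) = -3636 - 2 \cdot 33 \cdot 41 = -3636 - 2706 = -6342$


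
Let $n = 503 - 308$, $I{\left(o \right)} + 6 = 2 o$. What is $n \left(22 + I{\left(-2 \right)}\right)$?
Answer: $2340$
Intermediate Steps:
$I{\left(o \right)} = -6 + 2 o$
$n = 195$
$n \left(22 + I{\left(-2 \right)}\right) = 195 \left(22 + \left(-6 + 2 \left(-2\right)\right)\right) = 195 \left(22 - 10\right) = 195 \cdot 12 = 2340$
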